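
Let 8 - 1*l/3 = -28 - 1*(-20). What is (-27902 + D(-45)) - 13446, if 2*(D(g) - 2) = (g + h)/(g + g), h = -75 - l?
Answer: -620176/15 ≈ -41345.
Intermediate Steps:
l = 48 (l = 24 - 3*(-28 - 1*(-20)) = 24 - 3*(-28 + 20) = 24 - 3*(-8) = 24 + 24 = 48)
h = -123 (h = -75 - 1*48 = -75 - 48 = -123)
D(g) = 2 + (-123 + g)/(4*g) (D(g) = 2 + ((g - 123)/(g + g))/2 = 2 + ((-123 + g)/((2*g)))/2 = 2 + ((-123 + g)*(1/(2*g)))/2 = 2 + ((-123 + g)/(2*g))/2 = 2 + (-123 + g)/(4*g))
(-27902 + D(-45)) - 13446 = (-27902 + (¾)*(-41 + 3*(-45))/(-45)) - 13446 = (-27902 + (¾)*(-1/45)*(-41 - 135)) - 13446 = (-27902 + (¾)*(-1/45)*(-176)) - 13446 = (-27902 + 44/15) - 13446 = -418486/15 - 13446 = -620176/15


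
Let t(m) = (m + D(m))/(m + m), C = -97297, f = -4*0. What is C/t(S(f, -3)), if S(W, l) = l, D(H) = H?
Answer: -97297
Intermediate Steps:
f = 0
t(m) = 1 (t(m) = (m + m)/(m + m) = (2*m)/((2*m)) = (2*m)*(1/(2*m)) = 1)
C/t(S(f, -3)) = -97297/1 = -97297*1 = -97297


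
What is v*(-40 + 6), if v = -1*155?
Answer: 5270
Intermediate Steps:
v = -155
v*(-40 + 6) = -155*(-40 + 6) = -155*(-34) = 5270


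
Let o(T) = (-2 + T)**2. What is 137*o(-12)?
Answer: 26852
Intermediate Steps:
137*o(-12) = 137*(-2 - 12)**2 = 137*(-14)**2 = 137*196 = 26852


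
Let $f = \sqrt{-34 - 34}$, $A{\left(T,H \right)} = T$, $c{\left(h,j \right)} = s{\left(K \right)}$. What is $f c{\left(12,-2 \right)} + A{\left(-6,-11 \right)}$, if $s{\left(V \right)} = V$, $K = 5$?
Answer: $-6 + 10 i \sqrt{17} \approx -6.0 + 41.231 i$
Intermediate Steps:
$c{\left(h,j \right)} = 5$
$f = 2 i \sqrt{17}$ ($f = \sqrt{-68} = 2 i \sqrt{17} \approx 8.2462 i$)
$f c{\left(12,-2 \right)} + A{\left(-6,-11 \right)} = 2 i \sqrt{17} \cdot 5 - 6 = 10 i \sqrt{17} - 6 = -6 + 10 i \sqrt{17}$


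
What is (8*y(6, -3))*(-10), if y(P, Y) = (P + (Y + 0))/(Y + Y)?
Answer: 40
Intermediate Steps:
y(P, Y) = (P + Y)/(2*Y) (y(P, Y) = (P + Y)/((2*Y)) = (P + Y)*(1/(2*Y)) = (P + Y)/(2*Y))
(8*y(6, -3))*(-10) = (8*((1/2)*(6 - 3)/(-3)))*(-10) = (8*((1/2)*(-1/3)*3))*(-10) = (8*(-1/2))*(-10) = -4*(-10) = 40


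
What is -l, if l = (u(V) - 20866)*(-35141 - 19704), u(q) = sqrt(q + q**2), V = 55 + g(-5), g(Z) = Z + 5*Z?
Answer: -1144395770 + 274225*sqrt(26) ≈ -1.1430e+9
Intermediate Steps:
g(Z) = 6*Z
V = 25 (V = 55 + 6*(-5) = 55 - 30 = 25)
l = 1144395770 - 274225*sqrt(26) (l = (sqrt(25*(1 + 25)) - 20866)*(-35141 - 19704) = (sqrt(25*26) - 20866)*(-54845) = (sqrt(650) - 20866)*(-54845) = (5*sqrt(26) - 20866)*(-54845) = (-20866 + 5*sqrt(26))*(-54845) = 1144395770 - 274225*sqrt(26) ≈ 1.1430e+9)
-l = -(1144395770 - 274225*sqrt(26)) = -1144395770 + 274225*sqrt(26)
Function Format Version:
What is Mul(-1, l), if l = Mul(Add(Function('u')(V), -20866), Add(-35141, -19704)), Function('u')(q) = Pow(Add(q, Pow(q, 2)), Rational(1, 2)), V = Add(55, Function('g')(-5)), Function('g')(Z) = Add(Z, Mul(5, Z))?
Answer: Add(-1144395770, Mul(274225, Pow(26, Rational(1, 2)))) ≈ -1.1430e+9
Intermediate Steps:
Function('g')(Z) = Mul(6, Z)
V = 25 (V = Add(55, Mul(6, -5)) = Add(55, -30) = 25)
l = Add(1144395770, Mul(-274225, Pow(26, Rational(1, 2)))) (l = Mul(Add(Pow(Mul(25, Add(1, 25)), Rational(1, 2)), -20866), Add(-35141, -19704)) = Mul(Add(Pow(Mul(25, 26), Rational(1, 2)), -20866), -54845) = Mul(Add(Pow(650, Rational(1, 2)), -20866), -54845) = Mul(Add(Mul(5, Pow(26, Rational(1, 2))), -20866), -54845) = Mul(Add(-20866, Mul(5, Pow(26, Rational(1, 2)))), -54845) = Add(1144395770, Mul(-274225, Pow(26, Rational(1, 2)))) ≈ 1.1430e+9)
Mul(-1, l) = Mul(-1, Add(1144395770, Mul(-274225, Pow(26, Rational(1, 2))))) = Add(-1144395770, Mul(274225, Pow(26, Rational(1, 2))))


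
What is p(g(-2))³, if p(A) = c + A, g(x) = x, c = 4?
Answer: 8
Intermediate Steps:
p(A) = 4 + A
p(g(-2))³ = (4 - 2)³ = 2³ = 8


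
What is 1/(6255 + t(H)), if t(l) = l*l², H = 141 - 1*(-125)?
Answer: 1/18827351 ≈ 5.3114e-8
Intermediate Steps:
H = 266 (H = 141 + 125 = 266)
t(l) = l³
1/(6255 + t(H)) = 1/(6255 + 266³) = 1/(6255 + 18821096) = 1/18827351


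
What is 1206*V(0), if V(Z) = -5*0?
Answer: 0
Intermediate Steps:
V(Z) = 0
1206*V(0) = 1206*0 = 0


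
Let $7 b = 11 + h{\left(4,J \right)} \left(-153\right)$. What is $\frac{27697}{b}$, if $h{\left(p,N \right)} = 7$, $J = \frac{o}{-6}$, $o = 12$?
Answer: $- \frac{193879}{1060} \approx -182.9$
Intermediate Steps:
$J = -2$ ($J = \frac{12}{-6} = 12 \left(- \frac{1}{6}\right) = -2$)
$b = - \frac{1060}{7}$ ($b = \frac{11 + 7 \left(-153\right)}{7} = \frac{11 - 1071}{7} = \frac{1}{7} \left(-1060\right) = - \frac{1060}{7} \approx -151.43$)
$\frac{27697}{b} = \frac{27697}{- \frac{1060}{7}} = 27697 \left(- \frac{7}{1060}\right) = - \frac{193879}{1060}$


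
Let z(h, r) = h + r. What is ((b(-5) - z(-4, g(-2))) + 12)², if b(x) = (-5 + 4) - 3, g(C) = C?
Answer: 196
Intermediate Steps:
b(x) = -4 (b(x) = -1 - 3 = -4)
((b(-5) - z(-4, g(-2))) + 12)² = ((-4 - (-4 - 2)) + 12)² = ((-4 - 1*(-6)) + 12)² = ((-4 + 6) + 12)² = (2 + 12)² = 14² = 196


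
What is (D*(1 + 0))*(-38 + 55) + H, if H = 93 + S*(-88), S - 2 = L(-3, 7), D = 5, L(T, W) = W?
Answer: -614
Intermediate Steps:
S = 9 (S = 2 + 7 = 9)
H = -699 (H = 93 + 9*(-88) = 93 - 792 = -699)
(D*(1 + 0))*(-38 + 55) + H = (5*(1 + 0))*(-38 + 55) - 699 = (5*1)*17 - 699 = 5*17 - 699 = 85 - 699 = -614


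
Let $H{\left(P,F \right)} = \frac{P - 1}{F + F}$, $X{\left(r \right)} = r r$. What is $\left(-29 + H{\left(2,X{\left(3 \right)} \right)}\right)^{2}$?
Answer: $\frac{271441}{324} \approx 837.78$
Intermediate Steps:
$X{\left(r \right)} = r^{2}$
$H{\left(P,F \right)} = \frac{-1 + P}{2 F}$
$\left(-29 + H{\left(2,X{\left(3 \right)} \right)}\right)^{2} = \left(-29 + \frac{-1 + 2}{2 \cdot 3^{2}}\right)^{2} = \left(-29 + \frac{1}{2} \cdot \frac{1}{9} \cdot 1\right)^{2} = \left(-29 + \frac{1}{18}\right)^{2} = \left(- \frac{521}{18}\right)^{2} = \frac{271441}{324}$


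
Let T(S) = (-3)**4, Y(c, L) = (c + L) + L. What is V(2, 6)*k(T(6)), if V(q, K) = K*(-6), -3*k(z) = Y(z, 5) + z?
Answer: 2064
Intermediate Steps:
Y(c, L) = c + 2*L (Y(c, L) = (L + c) + L = c + 2*L)
T(S) = 81
k(z) = -10/3 - 2*z/3 (k(z) = -((z + 2*5) + z)/3 = -((z + 10) + z)/3 = -((10 + z) + z)/3 = -(10 + 2*z)/3 = -10/3 - 2*z/3)
V(q, K) = -6*K
V(2, 6)*k(T(6)) = (-6*6)*(-10/3 - 2/3*81) = -36*(-10/3 - 54) = -36*(-172/3) = 2064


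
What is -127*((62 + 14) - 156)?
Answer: 10160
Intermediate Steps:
-127*((62 + 14) - 156) = -127*(76 - 156) = -127*(-80) = 10160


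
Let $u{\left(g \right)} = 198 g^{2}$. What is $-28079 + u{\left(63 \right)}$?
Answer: $757783$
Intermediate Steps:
$-28079 + u{\left(63 \right)} = -28079 + 198 \cdot 63^{2} = -28079 + 198 \cdot 3969 = -28079 + 785862 = 757783$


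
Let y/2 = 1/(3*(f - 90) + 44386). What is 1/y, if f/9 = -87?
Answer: 41767/2 ≈ 20884.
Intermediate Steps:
f = -783 (f = 9*(-87) = -783)
y = 2/41767 (y = 2/(3*(-783 - 90) + 44386) = 2/(3*(-873) + 44386) = 2/(-2619 + 44386) = 2/41767 ≈ 4.7885e-5)
1/y = 1/(2/41767) = 41767/2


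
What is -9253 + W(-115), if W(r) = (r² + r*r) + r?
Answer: 17082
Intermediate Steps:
W(r) = r + 2*r² (W(r) = (r² + r²) + r = 2*r² + r = r + 2*r²)
-9253 + W(-115) = -9253 - 115*(1 + 2*(-115)) = -9253 - 115*(1 - 230) = -9253 - 115*(-229) = -9253 + 26335 = 17082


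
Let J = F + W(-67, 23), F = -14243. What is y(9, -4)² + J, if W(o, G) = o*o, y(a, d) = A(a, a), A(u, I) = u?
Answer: -9673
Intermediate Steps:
y(a, d) = a
W(o, G) = o²
J = -9754 (J = -14243 + (-67)² = -14243 + 4489 = -9754)
y(9, -4)² + J = 9² - 9754 = 81 - 9754 = -9673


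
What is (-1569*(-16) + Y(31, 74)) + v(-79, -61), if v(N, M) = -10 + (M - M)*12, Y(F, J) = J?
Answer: 25168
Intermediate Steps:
v(N, M) = -10 (v(N, M) = -10 + 0*12 = -10 + 0 = -10)
(-1569*(-16) + Y(31, 74)) + v(-79, -61) = (-1569*(-16) + 74) - 10 = (25104 + 74) - 10 = 25178 - 10 = 25168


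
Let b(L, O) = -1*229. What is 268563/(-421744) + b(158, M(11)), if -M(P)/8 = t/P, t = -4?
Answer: -96847939/421744 ≈ -229.64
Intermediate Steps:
M(P) = 32/P (M(P) = -(-32)/P = 32/P)
b(L, O) = -229
268563/(-421744) + b(158, M(11)) = 268563/(-421744) - 229 = 268563*(-1/421744) - 229 = -268563/421744 - 229 = -96847939/421744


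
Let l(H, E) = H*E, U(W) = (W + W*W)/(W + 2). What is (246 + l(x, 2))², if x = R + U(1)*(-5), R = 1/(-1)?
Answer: 506944/9 ≈ 56327.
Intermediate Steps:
U(W) = (W + W²)/(2 + W)
R = -1
x = -13/3 (x = -1 + (1*(1 + 1)/(2 + 1))*(-5) = -1 + (1*2/3)*(-5) = -1 + (1*(⅓)*2)*(-5) = -1 + (⅔)*(-5) = -1 - 10/3 = -13/3 ≈ -4.3333)
l(H, E) = E*H
(246 + l(x, 2))² = (246 + 2*(-13/3))² = (246 - 26/3)² = (712/3)² = 506944/9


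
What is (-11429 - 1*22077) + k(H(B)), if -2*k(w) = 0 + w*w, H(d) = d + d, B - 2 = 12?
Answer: -33898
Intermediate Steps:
B = 14 (B = 2 + 12 = 14)
H(d) = 2*d
k(w) = -w**2/2 (k(w) = -(0 + w*w)/2 = -(0 + w**2)/2 = -w**2/2)
(-11429 - 1*22077) + k(H(B)) = (-11429 - 1*22077) - (2*14)**2/2 = (-11429 - 22077) - 1/2*28**2 = -33506 - 1/2*784 = -33506 - 392 = -33898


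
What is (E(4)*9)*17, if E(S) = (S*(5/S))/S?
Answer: 765/4 ≈ 191.25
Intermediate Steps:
E(S) = 5/S
(E(4)*9)*17 = ((5/4)*9)*17 = (45/4)*17 = 765/4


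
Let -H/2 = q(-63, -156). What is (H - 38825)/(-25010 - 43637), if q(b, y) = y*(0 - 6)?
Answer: 40697/68647 ≈ 0.59284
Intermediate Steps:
q(b, y) = -6*y (q(b, y) = y*(-6) = -6*y)
H = -1872 (H = -(-12)*(-156) = -2*936 = -1872)
(H - 38825)/(-25010 - 43637) = (-1872 - 38825)/(-25010 - 43637) = -40697/(-68647) = -40697*(-1/68647) = 40697/68647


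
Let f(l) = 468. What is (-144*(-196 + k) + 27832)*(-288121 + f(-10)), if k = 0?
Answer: -16124676568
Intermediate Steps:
(-144*(-196 + k) + 27832)*(-288121 + f(-10)) = (-144*(-196 + 0) + 27832)*(-288121 + 468) = (-144*(-196) + 27832)*(-287653) = (28224 + 27832)*(-287653) = 56056*(-287653) = -16124676568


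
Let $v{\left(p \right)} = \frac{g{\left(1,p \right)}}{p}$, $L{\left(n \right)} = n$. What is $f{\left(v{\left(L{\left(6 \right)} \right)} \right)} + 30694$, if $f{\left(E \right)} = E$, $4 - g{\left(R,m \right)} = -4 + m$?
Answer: $\frac{92083}{3} \approx 30694.0$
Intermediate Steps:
$g{\left(R,m \right)} = 8 - m$ ($g{\left(R,m \right)} = 4 - \left(-4 + m\right) = 8 - m$)
$v{\left(p \right)} = \frac{8 - p}{p}$
$f{\left(v{\left(L{\left(6 \right)} \right)} \right)} + 30694 = \frac{8 - 6}{6} + 30694 = \frac{1}{6} \cdot 2 + 30694 = \frac{1}{3} + 30694 = \frac{92083}{3}$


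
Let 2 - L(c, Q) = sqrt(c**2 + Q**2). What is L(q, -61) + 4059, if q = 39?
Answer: 4061 - sqrt(5242) ≈ 3988.6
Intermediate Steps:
L(c, Q) = 2 - sqrt(Q**2 + c**2) (L(c, Q) = 2 - sqrt(c**2 + Q**2) = 2 - sqrt(Q**2 + c**2))
L(q, -61) + 4059 = (2 - sqrt((-61)**2 + 39**2)) + 4059 = (2 - sqrt(3721 + 1521)) + 4059 = (2 - sqrt(5242)) + 4059 = 4061 - sqrt(5242)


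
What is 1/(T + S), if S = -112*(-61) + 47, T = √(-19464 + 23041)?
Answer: 6879/47317064 - 7*√73/47317064 ≈ 0.00014412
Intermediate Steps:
T = 7*√73 (T = √3577 = 7*√73 ≈ 59.808)
S = 6879 (S = 6832 + 47 = 6879)
1/(T + S) = 1/(7*√73 + 6879) = 1/(6879 + 7*√73)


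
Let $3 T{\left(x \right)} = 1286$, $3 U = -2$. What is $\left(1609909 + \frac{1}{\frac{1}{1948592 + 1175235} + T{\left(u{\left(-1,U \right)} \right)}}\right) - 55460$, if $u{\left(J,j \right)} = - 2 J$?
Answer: $\frac{6244597080666206}{4017241525} \approx 1.5544 \cdot 10^{6}$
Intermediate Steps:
$U = - \frac{2}{3}$ ($U = \frac{1}{3} \left(-2\right) = - \frac{2}{3} \approx -0.66667$)
$T{\left(x \right)} = \frac{1286}{3}$ ($T{\left(x \right)} = \frac{1}{3} \cdot 1286 = \frac{1286}{3}$)
$\left(1609909 + \frac{1}{\frac{1}{1948592 + 1175235} + T{\left(u{\left(-1,U \right)} \right)}}\right) - 55460 = \left(1609909 + \frac{1}{\frac{1}{1948592 + 1175235} + \frac{1286}{3}}\right) - 55460 = \left(1609909 + \frac{1}{\frac{1}{3123827} + \frac{1286}{3}}\right) - 55460 = \left(1609909 + \frac{1}{\frac{4017241525}{9371481}}\right) - 55460 = \left(1609909 + \frac{9371481}{4017241525}\right) - 55460 = \frac{6467393295642706}{4017241525} - 55460 = \frac{6244597080666206}{4017241525}$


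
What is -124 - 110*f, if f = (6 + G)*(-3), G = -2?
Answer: 1196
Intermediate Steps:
f = -12 (f = (6 - 2)*(-3) = 4*(-3) = -12)
-124 - 110*f = -124 - 110*(-12) = -124 + 1320 = 1196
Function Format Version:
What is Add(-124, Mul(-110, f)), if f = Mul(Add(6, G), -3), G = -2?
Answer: 1196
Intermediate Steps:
f = -12 (f = Mul(Add(6, -2), -3) = Mul(4, -3) = -12)
Add(-124, Mul(-110, f)) = Add(-124, Mul(-110, -12)) = Add(-124, 1320) = 1196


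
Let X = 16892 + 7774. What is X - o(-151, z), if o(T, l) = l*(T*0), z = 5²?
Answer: 24666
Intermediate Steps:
z = 25
o(T, l) = 0 (o(T, l) = l*0 = 0)
X = 24666
X - o(-151, z) = 24666 - 1*0 = 24666 + 0 = 24666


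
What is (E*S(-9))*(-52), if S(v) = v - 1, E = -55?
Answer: -28600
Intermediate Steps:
S(v) = -1 + v
(E*S(-9))*(-52) = -55*(-1 - 9)*(-52) = -55*(-10)*(-52) = 550*(-52) = -28600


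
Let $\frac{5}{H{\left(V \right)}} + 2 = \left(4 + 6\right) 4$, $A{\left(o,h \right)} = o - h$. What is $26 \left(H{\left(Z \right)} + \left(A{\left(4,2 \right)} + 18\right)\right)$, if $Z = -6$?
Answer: $\frac{9945}{19} \approx 523.42$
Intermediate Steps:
$H{\left(V \right)} = \frac{5}{38}$ ($H{\left(V \right)} = \frac{5}{-2 + \left(4 + 6\right) 4} = \frac{5}{-2 + 10 \cdot 4} = \frac{5}{-2 + 40} = \frac{5}{38}$)
$26 \left(H{\left(Z \right)} + \left(A{\left(4,2 \right)} + 18\right)\right) = 26 \left(\frac{5}{38} + \left(\left(4 - 2\right) + 18\right)\right) = 26 \left(\frac{5}{38} + \left(2 + 18\right)\right) = 26 \left(\frac{5}{38} + 20\right) = 26 \cdot \frac{765}{38} = \frac{9945}{19}$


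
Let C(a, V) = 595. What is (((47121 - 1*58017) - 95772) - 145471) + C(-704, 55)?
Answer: -251544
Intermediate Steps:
(((47121 - 1*58017) - 95772) - 145471) + C(-704, 55) = (((47121 - 1*58017) - 95772) - 145471) + 595 = (((47121 - 58017) - 95772) - 145471) + 595 = ((-10896 - 95772) - 145471) + 595 = (-106668 - 145471) + 595 = -252139 + 595 = -251544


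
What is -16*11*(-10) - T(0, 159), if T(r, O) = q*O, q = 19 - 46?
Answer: 6053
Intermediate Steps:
q = -27
T(r, O) = -27*O
-16*11*(-10) - T(0, 159) = -16*11*(-10) - (-27)*159 = -176*(-10) - 1*(-4293) = 1760 + 4293 = 6053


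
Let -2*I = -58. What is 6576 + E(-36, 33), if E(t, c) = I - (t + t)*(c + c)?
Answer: 11357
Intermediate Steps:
I = 29 (I = -½*(-58) = 29)
E(t, c) = 29 - 4*c*t (E(t, c) = 29 - (t + t)*(c + c) = 29 - 2*t*2*c = 29 - 4*c*t)
6576 + E(-36, 33) = 6576 + (29 - 4*33*(-36)) = 6576 + (29 + 4752) = 6576 + 4781 = 11357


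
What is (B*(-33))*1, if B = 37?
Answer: -1221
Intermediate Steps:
(B*(-33))*1 = (37*(-33))*1 = -1221*1 = -1221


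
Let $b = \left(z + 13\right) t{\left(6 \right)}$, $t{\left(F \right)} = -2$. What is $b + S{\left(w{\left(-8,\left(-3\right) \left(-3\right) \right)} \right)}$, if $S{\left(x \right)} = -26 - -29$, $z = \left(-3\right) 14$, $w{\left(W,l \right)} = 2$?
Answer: $61$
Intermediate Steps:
$z = -42$
$S{\left(x \right)} = 3$ ($S{\left(x \right)} = -26 + 29 = 3$)
$b = 58$ ($b = \left(-42 + 13\right) \left(-2\right) = \left(-29\right) \left(-2\right) = 58$)
$b + S{\left(w{\left(-8,\left(-3\right) \left(-3\right) \right)} \right)} = 58 + 3 = 61$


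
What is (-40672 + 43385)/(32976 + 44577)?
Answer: 2713/77553 ≈ 0.034983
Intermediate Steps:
(-40672 + 43385)/(32976 + 44577) = 2713/77553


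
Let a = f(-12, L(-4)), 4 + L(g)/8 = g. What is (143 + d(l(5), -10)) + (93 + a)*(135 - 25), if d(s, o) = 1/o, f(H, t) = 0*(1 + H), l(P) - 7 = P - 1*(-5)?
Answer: 103729/10 ≈ 10373.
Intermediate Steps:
L(g) = -32 + 8*g
l(P) = 12 + P (l(P) = 7 + (P - 1*(-5)) = 7 + (P + 5) = 7 + (5 + P) = 12 + P)
f(H, t) = 0
a = 0
(143 + d(l(5), -10)) + (93 + a)*(135 - 25) = (143 + 1/(-10)) + (93 + 0)*(135 - 25) = (143 - ⅒) + 93*110 = 1429/10 + 10230 = 103729/10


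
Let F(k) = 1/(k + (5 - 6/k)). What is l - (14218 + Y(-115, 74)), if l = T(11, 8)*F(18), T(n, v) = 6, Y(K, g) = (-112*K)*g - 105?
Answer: -32885913/34 ≈ -9.6723e+5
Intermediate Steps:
Y(K, g) = -105 - 112*K*g (Y(K, g) = -112*K*g - 105 = -105 - 112*K*g)
F(k) = 1/(5 + k - 6/k)
l = 9/34 (l = 6*(18/(-6 + 18² + 5*18)) = 6*(18/(-6 + 324 + 90)) = 6*(18/408) = 6*(18*(1/408)) = 6*(3/68) = 9/34 ≈ 0.26471)
l - (14218 + Y(-115, 74)) = 9/34 - (14218 + (-105 - 112*(-115)*74)) = 9/34 - (14218 + (-105 + 953120)) = 9/34 - (14218 + 953015) = 9/34 - 1*967233 = 9/34 - 967233 = -32885913/34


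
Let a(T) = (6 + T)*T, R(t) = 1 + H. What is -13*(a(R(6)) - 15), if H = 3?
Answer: -325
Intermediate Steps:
R(t) = 4 (R(t) = 1 + 3 = 4)
a(T) = T*(6 + T)
-13*(a(R(6)) - 15) = -13*(4*(6 + 4) - 15) = -13*(4*10 - 15) = -13*(40 - 15) = -13*25 = -325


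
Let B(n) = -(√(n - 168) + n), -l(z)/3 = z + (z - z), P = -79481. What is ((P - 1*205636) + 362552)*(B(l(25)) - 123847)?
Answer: -9584284820 - 696915*I*√3 ≈ -9.5843e+9 - 1.2071e+6*I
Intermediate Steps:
l(z) = -3*z (l(z) = -3*(z + (z - z)) = -3*(z + 0) = -3*z)
B(n) = -n - √(-168 + n) (B(n) = -(√(-168 + n) + n) = -(n + √(-168 + n)) = -n - √(-168 + n))
((P - 1*205636) + 362552)*(B(l(25)) - 123847) = ((-79481 - 1*205636) + 362552)*((-(-3)*25 - √(-168 - 3*25)) - 123847) = ((-79481 - 205636) + 362552)*((-1*(-75) - √(-168 - 75)) - 123847) = (-285117 + 362552)*((75 - √(-243)) - 123847) = 77435*((75 - 9*I*√3) - 123847) = 77435*(-123772 - 9*I*√3) = -9584284820 - 696915*I*√3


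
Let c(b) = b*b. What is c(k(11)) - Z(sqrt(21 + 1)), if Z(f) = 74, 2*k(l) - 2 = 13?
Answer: -71/4 ≈ -17.750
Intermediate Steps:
k(l) = 15/2 (k(l) = 1 + (1/2)*13 = 1 + 13/2 = 15/2)
c(b) = b**2
c(k(11)) - Z(sqrt(21 + 1)) = (15/2)**2 - 1*74 = 225/4 - 74 = -71/4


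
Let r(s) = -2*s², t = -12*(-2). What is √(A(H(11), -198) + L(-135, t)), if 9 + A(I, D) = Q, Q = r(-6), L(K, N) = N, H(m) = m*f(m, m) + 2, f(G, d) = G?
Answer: I*√57 ≈ 7.5498*I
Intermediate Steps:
t = 24
H(m) = 2 + m² (H(m) = m*m + 2 = m² + 2 = 2 + m²)
Q = -72 (Q = -2*(-6)² = -2*36 = -72)
A(I, D) = -81 (A(I, D) = -9 - 72 = -81)
√(A(H(11), -198) + L(-135, t)) = √(-81 + 24) = √(-57) = I*√57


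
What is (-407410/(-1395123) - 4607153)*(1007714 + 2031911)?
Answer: -19537325581258081625/1395123 ≈ -1.4004e+13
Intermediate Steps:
(-407410/(-1395123) - 4607153)*(1007714 + 2031911) = (-407410*(-1/1395123) - 4607153)*3039625 = (407410/1395123 - 4607153)*3039625 = -6427544707409/1395123*3039625 = -19537325581258081625/1395123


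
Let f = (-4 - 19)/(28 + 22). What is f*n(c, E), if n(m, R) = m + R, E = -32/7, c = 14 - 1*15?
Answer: 897/350 ≈ 2.5629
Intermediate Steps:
c = -1 (c = 14 - 15 = -1)
E = -32/7 (E = -32*⅐ = -32/7 ≈ -4.5714)
n(m, R) = R + m
f = -23/50 ≈ -0.46000
f*n(c, E) = -23*(-32/7 - 1)/50 = -23/50*(-39/7) = 897/350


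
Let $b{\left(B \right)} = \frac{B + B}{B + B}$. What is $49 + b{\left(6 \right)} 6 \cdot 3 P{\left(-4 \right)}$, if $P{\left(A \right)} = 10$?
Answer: $229$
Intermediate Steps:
$b{\left(B \right)} = 1$ ($b{\left(B \right)} = \frac{2 B}{2 B} = 2 B \frac{1}{2 B} = 1$)
$49 + b{\left(6 \right)} 6 \cdot 3 P{\left(-4 \right)} = 49 + 1 \cdot 6 \cdot 3 \cdot 10 = 49 + 6 \cdot 3 \cdot 10 = 49 + 18 \cdot 10 = 49 + 180 = 229$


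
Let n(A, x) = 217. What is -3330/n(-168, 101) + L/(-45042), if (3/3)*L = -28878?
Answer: -23953889/1629019 ≈ -14.704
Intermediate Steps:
L = -28878
-3330/n(-168, 101) + L/(-45042) = -3330/217 - 28878/(-45042) = -3330*1/217 - 28878*(-1/45042) = -3330/217 + 4813/7507 = -23953889/1629019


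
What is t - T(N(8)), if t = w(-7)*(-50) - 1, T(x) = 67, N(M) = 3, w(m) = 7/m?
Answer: -18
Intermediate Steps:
t = 49 (t = (7/(-7))*(-50) - 1 = (7*(-⅐))*(-50) - 1 = -1*(-50) - 1 = 50 - 1 = 49)
t - T(N(8)) = 49 - 1*67 = 49 - 67 = -18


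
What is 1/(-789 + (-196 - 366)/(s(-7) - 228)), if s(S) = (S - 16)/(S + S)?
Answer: -3169/2492473 ≈ -0.0012714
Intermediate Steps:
s(S) = (-16 + S)/(2*S) (s(S) = (-16 + S)/((2*S)) = (-16 + S)*(1/(2*S)) = (-16 + S)/(2*S))
1/(-789 + (-196 - 366)/(s(-7) - 228)) = 1/(-789 + (-196 - 366)/((1/2)*(-16 - 7)/(-7) - 228)) = 1/(-789 - 562/((1/2)*(-1/7)*(-23) - 228)) = 1/(-789 - 562/(23/14 - 228)) = 1/(-789 - 562/(-3169/14)) = 1/(-789 - 562*(-14/3169)) = 1/(-789 + 7868/3169) = 1/(-2492473/3169) = -3169/2492473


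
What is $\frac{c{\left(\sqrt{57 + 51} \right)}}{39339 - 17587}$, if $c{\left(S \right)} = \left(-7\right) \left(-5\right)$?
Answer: $\frac{35}{21752} \approx 0.001609$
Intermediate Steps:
$c{\left(S \right)} = 35$
$\frac{c{\left(\sqrt{57 + 51} \right)}}{39339 - 17587} = \frac{35}{39339 - 17587} = \frac{35}{21752}$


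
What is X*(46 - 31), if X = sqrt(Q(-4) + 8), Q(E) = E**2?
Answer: 30*sqrt(6) ≈ 73.485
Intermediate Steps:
X = 2*sqrt(6) (X = sqrt((-4)**2 + 8) = sqrt(16 + 8) = sqrt(24) = 2*sqrt(6) ≈ 4.8990)
X*(46 - 31) = (2*sqrt(6))*(46 - 31) = (2*sqrt(6))*15 = 30*sqrt(6)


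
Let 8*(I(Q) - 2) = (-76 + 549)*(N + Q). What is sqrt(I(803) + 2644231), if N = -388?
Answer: sqrt(42700318)/4 ≈ 1633.6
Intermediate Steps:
I(Q) = -45877/2 + 473*Q/8 (I(Q) = 2 + ((-76 + 549)*(-388 + Q))/8 = 2 + (473*(-388 + Q))/8 = 2 + (-183524 + 473*Q)/8 = 2 + (-45881/2 + 473*Q/8) = -45877/2 + 473*Q/8)
sqrt(I(803) + 2644231) = sqrt((-45877/2 + (473/8)*803) + 2644231) = sqrt((-45877/2 + 379819/8) + 2644231) = sqrt(196311/8 + 2644231) = sqrt(21350159/8) = sqrt(42700318)/4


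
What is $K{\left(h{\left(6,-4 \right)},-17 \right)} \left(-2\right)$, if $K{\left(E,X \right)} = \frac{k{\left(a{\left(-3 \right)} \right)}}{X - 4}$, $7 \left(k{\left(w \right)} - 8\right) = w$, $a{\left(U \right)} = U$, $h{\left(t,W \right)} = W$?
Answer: $\frac{106}{147} \approx 0.72109$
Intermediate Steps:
$k{\left(w \right)} = 8 + \frac{w}{7}$
$K{\left(E,X \right)} = \frac{53}{7 \left(-4 + X\right)}$ ($K{\left(E,X \right)} = \frac{8 + \frac{1}{7} \left(-3\right)}{X - 4} = \frac{8 - \frac{3}{7}}{-4 + X} = \frac{53}{7 \left(-4 + X\right)}$)
$K{\left(h{\left(6,-4 \right)},-17 \right)} \left(-2\right) = \frac{53}{7 \left(-4 - 17\right)} \left(-2\right) = \frac{53}{7 \left(-21\right)} \left(-2\right) = \frac{53}{7} \left(- \frac{1}{21}\right) \left(-2\right) = \left(- \frac{53}{147}\right) \left(-2\right) = \frac{106}{147}$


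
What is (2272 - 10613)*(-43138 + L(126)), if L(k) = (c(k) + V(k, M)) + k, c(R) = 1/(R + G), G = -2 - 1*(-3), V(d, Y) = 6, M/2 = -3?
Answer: 45556548501/127 ≈ 3.5871e+8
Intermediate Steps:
M = -6 (M = 2*(-3) = -6)
G = 1 (G = -2 + 3 = 1)
c(R) = 1/(1 + R) (c(R) = 1/(R + 1) = 1/(1 + R))
L(k) = 6 + k + 1/(1 + k) (L(k) = (1/(1 + k) + 6) + k = (6 + 1/(1 + k)) + k = 6 + k + 1/(1 + k))
(2272 - 10613)*(-43138 + L(126)) = (2272 - 10613)*(-43138 + (1 + (1 + 126)*(6 + 126))/(1 + 126)) = -8341*(-43138 + (1 + 127*132)/127) = -8341*(-43138 + (1 + 16764)/127) = -8341*(-43138 + (1/127)*16765) = -8341*(-43138 + 16765/127) = -8341*(-5461761/127) = 45556548501/127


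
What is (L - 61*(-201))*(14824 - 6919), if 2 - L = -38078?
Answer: 397945605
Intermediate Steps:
L = 38080 (L = 2 - 1*(-38078) = 2 + 38078 = 38080)
(L - 61*(-201))*(14824 - 6919) = (38080 - 61*(-201))*(14824 - 6919) = (38080 + 12261)*7905 = 50341*7905 = 397945605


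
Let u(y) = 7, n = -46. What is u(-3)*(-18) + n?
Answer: -172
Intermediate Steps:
u(-3)*(-18) + n = 7*(-18) - 46 = -126 - 46 = -172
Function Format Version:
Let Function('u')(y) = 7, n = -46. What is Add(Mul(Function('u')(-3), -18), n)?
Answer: -172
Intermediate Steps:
Add(Mul(Function('u')(-3), -18), n) = Add(Mul(7, -18), -46) = Add(-126, -46) = -172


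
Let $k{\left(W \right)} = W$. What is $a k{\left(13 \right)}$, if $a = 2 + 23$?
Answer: $325$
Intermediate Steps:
$a = 25$
$a k{\left(13 \right)} = 25 \cdot 13 = 325$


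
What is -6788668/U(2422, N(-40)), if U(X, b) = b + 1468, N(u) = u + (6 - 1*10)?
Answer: -1697167/356 ≈ -4767.3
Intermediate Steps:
N(u) = -4 + u (N(u) = u + (6 - 10) = u - 4 = -4 + u)
U(X, b) = 1468 + b
-6788668/U(2422, N(-40)) = -6788668/(1468 + (-4 - 40)) = -6788668/(1468 - 44) = -6788668/1424 = -6788668*1/1424 = -1697167/356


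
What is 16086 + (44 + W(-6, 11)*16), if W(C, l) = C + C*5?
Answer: 15554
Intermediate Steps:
W(C, l) = 6*C (W(C, l) = C + 5*C = 6*C)
16086 + (44 + W(-6, 11)*16) = 16086 + (44 + (6*(-6))*16) = 16086 + (44 - 36*16) = 16086 + (44 - 576) = 16086 - 532 = 15554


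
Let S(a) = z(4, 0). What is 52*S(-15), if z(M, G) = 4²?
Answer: 832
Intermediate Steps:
z(M, G) = 16
S(a) = 16
52*S(-15) = 52*16 = 832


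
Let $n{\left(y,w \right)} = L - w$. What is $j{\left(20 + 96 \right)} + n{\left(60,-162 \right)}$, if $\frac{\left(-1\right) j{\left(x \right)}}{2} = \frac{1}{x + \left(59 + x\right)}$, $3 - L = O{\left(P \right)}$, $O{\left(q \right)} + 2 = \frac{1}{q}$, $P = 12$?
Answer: $\frac{64761}{388} \approx 166.91$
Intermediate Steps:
$O{\left(q \right)} = -2 + \frac{1}{q}$
$L = \frac{59}{12}$ ($L = 3 - \left(-2 + \frac{1}{12}\right) = 3 - - \frac{23}{12} = 3 + \frac{23}{12} = \frac{59}{12} \approx 4.9167$)
$j{\left(x \right)} = - \frac{2}{59 + 2 x}$ ($j{\left(x \right)} = - \frac{2}{x + \left(59 + x\right)} = - \frac{2}{59 + 2 x}$)
$n{\left(y,w \right)} = \frac{59}{12} - w$
$j{\left(20 + 96 \right)} + n{\left(60,-162 \right)} = - \frac{2}{59 + 2 \left(20 + 96\right)} + \left(\frac{59}{12} - -162\right) = - \frac{2}{59 + 2 \cdot 116} + \left(\frac{59}{12} + 162\right) = - \frac{2}{59 + 232} + \frac{2003}{12} = - \frac{2}{291} + \frac{2003}{12} = \frac{64761}{388}$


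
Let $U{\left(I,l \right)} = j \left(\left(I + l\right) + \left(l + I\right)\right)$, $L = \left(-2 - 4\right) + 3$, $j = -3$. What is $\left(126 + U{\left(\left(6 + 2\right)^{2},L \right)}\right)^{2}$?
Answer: $57600$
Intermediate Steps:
$L = -3$ ($L = -6 + 3 = -3$)
$U{\left(I,l \right)} = - 6 I - 6 l$ ($U{\left(I,l \right)} = - 3 \left(\left(I + l\right) + \left(l + I\right)\right) = - 3 \left(\left(I + l\right) + \left(I + l\right)\right) = - 3 \left(2 I + 2 l\right) = - 6 I - 6 l$)
$\left(126 + U{\left(\left(6 + 2\right)^{2},L \right)}\right)^{2} = \left(126 - \left(-18 + 6 \left(6 + 2\right)^{2}\right)\right)^{2} = \left(126 + \left(- 6 \cdot 8^{2} + 18\right)\right)^{2} = \left(126 + \left(\left(-6\right) 64 + 18\right)\right)^{2} = \left(126 + \left(-384 + 18\right)\right)^{2} = \left(126 - 366\right)^{2} = \left(-240\right)^{2} = 57600$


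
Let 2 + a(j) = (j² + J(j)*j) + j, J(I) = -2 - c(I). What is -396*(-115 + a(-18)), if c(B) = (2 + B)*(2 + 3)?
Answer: 481140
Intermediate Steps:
c(B) = 10 + 5*B (c(B) = (2 + B)*5 = 10 + 5*B)
J(I) = -12 - 5*I (J(I) = -2 - (10 + 5*I) = -2 + (-10 - 5*I) = -12 - 5*I)
a(j) = -2 + j + j² + j*(-12 - 5*j) (a(j) = -2 + ((j² + (-12 - 5*j)*j) + j) = -2 + ((j² + j*(-12 - 5*j)) + j) = -2 + (j + j² + j*(-12 - 5*j)) = -2 + j + j² + j*(-12 - 5*j))
-396*(-115 + a(-18)) = -396*(-115 + (-2 - 11*(-18) - 4*(-18)²)) = -396*(-115 + (-2 + 198 - 4*324)) = -396*(-115 + (-2 + 198 - 1296)) = -396*(-115 - 1100) = -396*(-1215) = 481140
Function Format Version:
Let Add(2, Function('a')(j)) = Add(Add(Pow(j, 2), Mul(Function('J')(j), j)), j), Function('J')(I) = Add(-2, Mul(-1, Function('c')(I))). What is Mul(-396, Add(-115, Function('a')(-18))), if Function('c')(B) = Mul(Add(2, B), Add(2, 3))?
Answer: 481140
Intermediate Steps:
Function('c')(B) = Add(10, Mul(5, B)) (Function('c')(B) = Mul(Add(2, B), 5) = Add(10, Mul(5, B)))
Function('J')(I) = Add(-12, Mul(-5, I)) (Function('J')(I) = Add(-2, Mul(-1, Add(10, Mul(5, I)))) = Add(-2, Add(-10, Mul(-5, I))) = Add(-12, Mul(-5, I)))
Function('a')(j) = Add(-2, j, Pow(j, 2), Mul(j, Add(-12, Mul(-5, j)))) (Function('a')(j) = Add(-2, Add(Add(Pow(j, 2), Mul(Add(-12, Mul(-5, j)), j)), j)) = Add(-2, Add(Add(Pow(j, 2), Mul(j, Add(-12, Mul(-5, j)))), j)) = Add(-2, Add(j, Pow(j, 2), Mul(j, Add(-12, Mul(-5, j))))) = Add(-2, j, Pow(j, 2), Mul(j, Add(-12, Mul(-5, j)))))
Mul(-396, Add(-115, Function('a')(-18))) = Mul(-396, Add(-115, Add(-2, Mul(-11, -18), Mul(-4, Pow(-18, 2))))) = Mul(-396, Add(-115, Add(-2, 198, Mul(-4, 324)))) = Mul(-396, Add(-115, Add(-2, 198, -1296))) = Mul(-396, Add(-115, -1100)) = Mul(-396, -1215) = 481140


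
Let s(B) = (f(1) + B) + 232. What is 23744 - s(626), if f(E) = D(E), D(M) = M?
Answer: 22885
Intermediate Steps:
f(E) = E
s(B) = 233 + B (s(B) = (1 + B) + 232 = 233 + B)
23744 - s(626) = 23744 - (233 + 626) = 23744 - 1*859 = 23744 - 859 = 22885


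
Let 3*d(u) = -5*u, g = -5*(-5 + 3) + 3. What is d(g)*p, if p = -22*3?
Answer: 1430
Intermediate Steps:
g = 13 (g = -5*(-2) + 3 = 10 + 3 = 13)
p = -66
d(u) = -5*u/3 (d(u) = (-5*u)/3 = -5*u/3)
d(g)*p = -5/3*13*(-66) = -65/3*(-66) = 1430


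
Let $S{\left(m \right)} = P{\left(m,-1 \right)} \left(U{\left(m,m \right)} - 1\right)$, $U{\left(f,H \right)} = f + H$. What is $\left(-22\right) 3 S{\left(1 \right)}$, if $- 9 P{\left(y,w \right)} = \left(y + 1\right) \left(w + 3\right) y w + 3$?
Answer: $- \frac{22}{3} \approx -7.3333$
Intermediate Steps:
$U{\left(f,H \right)} = H + f$
$P{\left(y,w \right)} = - \frac{1}{3} - \frac{w y \left(1 + y\right) \left(3 + w\right)}{9}$ ($P{\left(y,w \right)} = - \frac{\left(y + 1\right) \left(w + 3\right) y w + 3}{9} = - \frac{\left(1 + y\right) \left(3 + w\right) y w + 3}{9} = - \frac{y \left(1 + y\right) \left(3 + w\right) w + 3}{9} = - \frac{w y \left(1 + y\right) \left(3 + w\right) + 3}{9} = - \frac{3 + w y \left(1 + y\right) \left(3 + w\right)}{9} = - \frac{1}{3} - \frac{w y \left(1 + y\right) \left(3 + w\right)}{9}$)
$S{\left(m \right)} = \left(-1 + 2 m\right) \left(- \frac{1}{3} + \frac{2 m}{9} + \frac{2 m^{2}}{9}\right)$ ($S{\left(m \right)} = \left(- \frac{1}{3} - - \frac{m}{3} - - \frac{m^{2}}{3} - \frac{m \left(-1\right)^{2}}{9} - \frac{\left(-1\right)^{2} m^{2}}{9}\right) \left(\left(m + m\right) - 1\right) = \left(- \frac{1}{3} + \frac{m}{3} + \frac{m^{2}}{3} - \frac{1}{9} m 1 - \frac{m^{2}}{9}\right) \left(2 m - 1\right) = \left(- \frac{1}{3} + \frac{m}{3} + \frac{m^{2}}{3} - \frac{m}{9} - \frac{m^{2}}{9}\right) \left(-1 + 2 m\right) = \left(- \frac{1}{3} + \frac{2 m}{9} + \frac{2 m^{2}}{9}\right) \left(-1 + 2 m\right) = \left(-1 + 2 m\right) \left(- \frac{1}{3} + \frac{2 m}{9} + \frac{2 m^{2}}{9}\right)$)
$\left(-22\right) 3 S{\left(1 \right)} = \left(-22\right) 3 \left(\frac{1}{3} - \frac{8}{9} + \frac{2 \cdot 1^{2}}{9} + \frac{4 \cdot 1^{3}}{9}\right) = - 66 \left(\frac{1}{3} - \frac{8}{9} + \frac{2}{9} \cdot 1 + \frac{4}{9} \cdot 1\right) = - 66 \left(\frac{1}{3} - \frac{8}{9} + \frac{2}{9} + \frac{4}{9}\right) = \left(-66\right) \frac{1}{9} = - \frac{22}{3}$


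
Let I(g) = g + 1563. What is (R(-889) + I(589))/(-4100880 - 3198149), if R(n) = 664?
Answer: -2816/7299029 ≈ -0.00038580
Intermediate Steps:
I(g) = 1563 + g
(R(-889) + I(589))/(-4100880 - 3198149) = (664 + (1563 + 589))/(-4100880 - 3198149) = (664 + 2152)/(-7299029) = 2816*(-1/7299029) = -2816/7299029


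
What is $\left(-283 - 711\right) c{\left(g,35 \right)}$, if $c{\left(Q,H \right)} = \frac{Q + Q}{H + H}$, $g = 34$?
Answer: $- \frac{4828}{5} \approx -965.6$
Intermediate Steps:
$c{\left(Q,H \right)} = \frac{Q}{H}$ ($c{\left(Q,H \right)} = \frac{2 Q}{2 H} = 2 Q \frac{1}{2 H} = \frac{Q}{H}$)
$\left(-283 - 711\right) c{\left(g,35 \right)} = \left(-283 - 711\right) \frac{34}{35} = - 994 \cdot 34 \cdot \frac{1}{35} = \left(-994\right) \frac{34}{35} = - \frac{4828}{5}$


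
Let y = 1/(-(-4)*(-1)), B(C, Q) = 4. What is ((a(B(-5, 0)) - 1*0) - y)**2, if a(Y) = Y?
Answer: 289/16 ≈ 18.063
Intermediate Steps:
y = -1/4 (y = 1/(-1*4) = 1/(-4) = -1/4 ≈ -0.25000)
((a(B(-5, 0)) - 1*0) - y)**2 = ((4 - 1*0) - 1*(-1/4))**2 = ((4 + 0) + 1/4)**2 = (4 + 1/4)**2 = (17/4)**2 = 289/16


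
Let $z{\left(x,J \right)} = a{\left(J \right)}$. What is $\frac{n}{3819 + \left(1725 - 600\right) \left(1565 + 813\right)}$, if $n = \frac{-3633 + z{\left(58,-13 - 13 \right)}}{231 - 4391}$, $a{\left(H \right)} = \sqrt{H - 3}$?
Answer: $\frac{1211}{3714975680} - \frac{i \sqrt{29}}{11144927040} \approx 3.2598 \cdot 10^{-7} - 4.8319 \cdot 10^{-10} i$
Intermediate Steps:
$a{\left(H \right)} = \sqrt{-3 + H}$
$z{\left(x,J \right)} = \sqrt{-3 + J}$
$n = \frac{3633}{4160} - \frac{i \sqrt{29}}{4160}$ ($n = \frac{-3633 + \sqrt{-3 - 26}}{231 - 4391} = \frac{-3633 + \sqrt{-3 - 26}}{-4160} = \left(-3633 + \sqrt{-29}\right) \left(- \frac{1}{4160}\right) = \left(-3633 + i \sqrt{29}\right) \left(- \frac{1}{4160}\right) = \frac{3633}{4160} - \frac{i \sqrt{29}}{4160} \approx 0.87332 - 0.0012945 i$)
$\frac{n}{3819 + \left(1725 - 600\right) \left(1565 + 813\right)} = \frac{\frac{3633}{4160} - \frac{i \sqrt{29}}{4160}}{3819 + \left(1725 - 600\right) \left(1565 + 813\right)} = \frac{\frac{3633}{4160} - \frac{i \sqrt{29}}{4160}}{3819 + 1125 \cdot 2378} = \frac{\frac{3633}{4160} - \frac{i \sqrt{29}}{4160}}{3819 + 2675250} = \frac{\frac{3633}{4160} - \frac{i \sqrt{29}}{4160}}{2679069} = \left(\frac{3633}{4160} - \frac{i \sqrt{29}}{4160}\right) \frac{1}{2679069} = \frac{1211}{3714975680} - \frac{i \sqrt{29}}{11144927040}$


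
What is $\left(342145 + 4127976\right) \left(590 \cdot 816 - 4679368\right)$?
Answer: $-18765246109288$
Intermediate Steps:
$\left(342145 + 4127976\right) \left(590 \cdot 816 - 4679368\right) = 4470121 \left(481440 - 4679368\right) = 4470121 \left(-4197928\right) = -18765246109288$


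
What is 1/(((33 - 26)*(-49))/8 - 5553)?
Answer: -8/44767 ≈ -0.00017870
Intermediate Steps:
1/(((33 - 26)*(-49))/8 - 5553) = 1/((7*(-49))*(1/8) - 5553) = 1/(-343*1/8 - 5553) = 1/(-343/8 - 5553) = 1/(-44767/8) = -8/44767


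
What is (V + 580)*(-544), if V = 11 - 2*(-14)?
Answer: -336736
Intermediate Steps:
V = 39 (V = 11 + 28 = 39)
(V + 580)*(-544) = (39 + 580)*(-544) = 619*(-544) = -336736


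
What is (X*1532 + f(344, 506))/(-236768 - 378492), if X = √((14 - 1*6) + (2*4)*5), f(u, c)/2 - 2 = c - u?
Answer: -82/153815 - 1532*√3/153815 ≈ -0.017784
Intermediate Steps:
f(u, c) = 4 - 2*u + 2*c (f(u, c) = 4 + 2*(c - u) = 4 + (-2*u + 2*c) = 4 - 2*u + 2*c)
X = 4*√3 (X = √((14 - 6) + 8*5) = √(8 + 40) = √48 = 4*√3 ≈ 6.9282)
(X*1532 + f(344, 506))/(-236768 - 378492) = ((4*√3)*1532 + (4 - 2*344 + 2*506))/(-236768 - 378492) = (6128*√3 + (4 - 688 + 1012))/(-615260) = (6128*√3 + 328)*(-1/615260) = (328 + 6128*√3)*(-1/615260) = -82/153815 - 1532*√3/153815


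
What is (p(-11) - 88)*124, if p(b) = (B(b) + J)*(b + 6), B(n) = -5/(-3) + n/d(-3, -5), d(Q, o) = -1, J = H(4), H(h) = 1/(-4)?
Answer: -55831/3 ≈ -18610.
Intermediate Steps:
H(h) = -1/4
J = -1/4 ≈ -0.25000
B(n) = 5/3 - n (B(n) = -5/(-3) + n/(-1) = -5*(-1/3) + n*(-1) = 5/3 - n)
p(b) = (6 + b)*(17/12 - b) (p(b) = ((5/3 - b) - 1/4)*(b + 6) = (17/12 - b)*(6 + b) = (6 + b)*(17/12 - b))
(p(-11) - 88)*124 = ((17/2 - 1*(-11)**2 - 55/12*(-11)) - 88)*124 = ((17/2 - 1*121 + 605/12) - 88)*124 = ((17/2 - 121 + 605/12) - 88)*124 = (-745/12 - 88)*124 = -1801/12*124 = -55831/3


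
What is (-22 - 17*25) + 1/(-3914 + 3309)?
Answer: -270436/605 ≈ -447.00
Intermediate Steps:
(-22 - 17*25) + 1/(-3914 + 3309) = (-22 - 425) + 1/(-605) = -447 - 1/605 = -270436/605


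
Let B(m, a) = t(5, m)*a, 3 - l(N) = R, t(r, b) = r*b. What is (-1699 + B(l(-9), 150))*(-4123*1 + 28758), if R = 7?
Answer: -115759865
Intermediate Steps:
t(r, b) = b*r
l(N) = -4 (l(N) = 3 - 1*7 = 3 - 7 = -4)
B(m, a) = 5*a*m (B(m, a) = (m*5)*a = (5*m)*a = 5*a*m)
(-1699 + B(l(-9), 150))*(-4123*1 + 28758) = (-1699 + 5*150*(-4))*(-4123*1 + 28758) = (-1699 - 3000)*(-4123 + 28758) = -4699*24635 = -115759865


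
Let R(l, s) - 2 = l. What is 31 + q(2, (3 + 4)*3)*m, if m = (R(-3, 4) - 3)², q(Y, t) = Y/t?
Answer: 683/21 ≈ 32.524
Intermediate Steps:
R(l, s) = 2 + l
m = 16 (m = ((2 - 3) - 3)² = (-1 - 3)² = (-4)² = 16)
31 + q(2, (3 + 4)*3)*m = 31 + (2/(((3 + 4)*3)))*16 = 31 + (2/((7*3)))*16 = 31 + (2/21)*16 = 31 + 32/21 = 683/21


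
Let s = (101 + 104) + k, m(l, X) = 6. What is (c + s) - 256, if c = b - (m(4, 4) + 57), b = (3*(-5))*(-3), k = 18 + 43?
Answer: -8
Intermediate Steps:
k = 61
b = 45 (b = -15*(-3) = 45)
s = 266 (s = (101 + 104) + 61 = 205 + 61 = 266)
c = -18 (c = 45 - (6 + 57) = 45 - 1*63 = 45 - 63 = -18)
(c + s) - 256 = (-18 + 266) - 256 = 248 - 256 = -8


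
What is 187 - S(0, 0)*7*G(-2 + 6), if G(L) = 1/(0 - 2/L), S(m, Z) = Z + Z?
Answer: 187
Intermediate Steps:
S(m, Z) = 2*Z
G(L) = -L/2 (G(L) = 1/(-2/L) = -L/2)
187 - S(0, 0)*7*G(-2 + 6) = 187 - (2*0)*7*(-(-2 + 6)/2) = 187 - 0*7*(-½*4) = 187 - 0*(-2) = 187 - 1*0 = 187 + 0 = 187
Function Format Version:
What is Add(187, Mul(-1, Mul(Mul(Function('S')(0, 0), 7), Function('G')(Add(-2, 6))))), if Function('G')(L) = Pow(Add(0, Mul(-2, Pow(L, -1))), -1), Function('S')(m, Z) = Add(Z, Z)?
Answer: 187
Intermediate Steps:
Function('S')(m, Z) = Mul(2, Z)
Function('G')(L) = Mul(Rational(-1, 2), L) (Function('G')(L) = Pow(Mul(-2, Pow(L, -1)), -1) = Mul(Rational(-1, 2), L))
Add(187, Mul(-1, Mul(Mul(Function('S')(0, 0), 7), Function('G')(Add(-2, 6))))) = Add(187, Mul(-1, Mul(Mul(Mul(2, 0), 7), Mul(Rational(-1, 2), Add(-2, 6))))) = Add(187, Mul(-1, Mul(Mul(0, 7), Mul(Rational(-1, 2), 4)))) = Add(187, Mul(-1, Mul(0, -2))) = Add(187, Mul(-1, 0)) = Add(187, 0) = 187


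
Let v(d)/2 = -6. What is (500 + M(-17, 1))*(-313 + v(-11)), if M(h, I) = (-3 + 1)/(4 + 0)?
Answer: -324675/2 ≈ -1.6234e+5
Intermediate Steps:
v(d) = -12 (v(d) = 2*(-6) = -12)
M(h, I) = -½ (M(h, I) = -2/4 = (¼)*(-2) = -½)
(500 + M(-17, 1))*(-313 + v(-11)) = (500 - ½)*(-313 - 12) = (999/2)*(-325) = -324675/2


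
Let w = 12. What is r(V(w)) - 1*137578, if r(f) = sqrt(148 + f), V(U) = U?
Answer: -137578 + 4*sqrt(10) ≈ -1.3757e+5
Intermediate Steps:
r(V(w)) - 1*137578 = sqrt(148 + 12) - 1*137578 = sqrt(160) - 137578 = 4*sqrt(10) - 137578 = -137578 + 4*sqrt(10)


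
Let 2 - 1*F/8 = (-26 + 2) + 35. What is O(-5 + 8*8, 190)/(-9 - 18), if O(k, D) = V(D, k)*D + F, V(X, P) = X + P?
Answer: -15746/9 ≈ -1749.6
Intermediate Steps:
V(X, P) = P + X
F = -72 (F = 16 - 8*((-26 + 2) + 35) = 16 - 8*(-24 + 35) = 16 - 8*11 = 16 - 88 = -72)
O(k, D) = -72 + D*(D + k) (O(k, D) = (k + D)*D - 72 = (D + k)*D - 72 = D*(D + k) - 72 = -72 + D*(D + k))
O(-5 + 8*8, 190)/(-9 - 18) = (-72 + 190*(190 + (-5 + 8*8)))/(-9 - 18) = (-72 + 190*(190 + (-5 + 64)))/(-27) = -(-72 + 190*(190 + 59))/27 = -(-72 + 190*249)/27 = -(-72 + 47310)/27 = -1/27*47238 = -15746/9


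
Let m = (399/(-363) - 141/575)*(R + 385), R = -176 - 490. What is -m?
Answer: -26283616/69575 ≈ -377.77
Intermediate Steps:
R = -666
m = 26283616/69575 (m = (399/(-363) - 141/575)*(-666 + 385) = (399*(-1/363) - 141*1/575)*(-281) = (-133/121 - 141/575)*(-281) = -93536/69575*(-281) = 26283616/69575 ≈ 377.77)
-m = -1*26283616/69575 = -26283616/69575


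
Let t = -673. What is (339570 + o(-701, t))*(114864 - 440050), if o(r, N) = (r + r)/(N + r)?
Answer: -75861110639126/687 ≈ -1.1042e+11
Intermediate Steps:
o(r, N) = 2*r/(N + r) (o(r, N) = (2*r)/(N + r) = 2*r/(N + r))
(339570 + o(-701, t))*(114864 - 440050) = (339570 + 2*(-701)/(-673 - 701))*(114864 - 440050) = (339570 + 2*(-701)/(-1374))*(-325186) = (339570 + 2*(-701)*(-1/1374))*(-325186) = (339570 + 701/687)*(-325186) = (233285291/687)*(-325186) = -75861110639126/687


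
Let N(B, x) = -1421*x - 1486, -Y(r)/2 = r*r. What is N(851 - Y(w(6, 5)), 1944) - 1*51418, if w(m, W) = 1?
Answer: -2815328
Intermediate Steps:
Y(r) = -2*r**2 (Y(r) = -2*r*r = -2*r**2)
N(B, x) = -1486 - 1421*x
N(851 - Y(w(6, 5)), 1944) - 1*51418 = (-1486 - 1421*1944) - 1*51418 = (-1486 - 2762424) - 51418 = -2763910 - 51418 = -2815328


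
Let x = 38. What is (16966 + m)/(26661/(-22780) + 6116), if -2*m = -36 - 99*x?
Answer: 429744700/139295819 ≈ 3.0851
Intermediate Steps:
m = 1899 (m = -(-36 - 99*38)/2 = -(-36 - 3762)/2 = -½*(-3798) = 1899)
(16966 + m)/(26661/(-22780) + 6116) = (16966 + 1899)/(26661/(-22780) + 6116) = 18865/(26661*(-1/22780) + 6116) = 18865/(-26661/22780 + 6116) = 18865/(139295819/22780) = 18865*(22780/139295819) = 429744700/139295819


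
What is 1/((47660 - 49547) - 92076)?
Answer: -1/93963 ≈ -1.0642e-5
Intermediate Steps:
1/((47660 - 49547) - 92076) = 1/(-1887 - 92076) = 1/(-93963) = -1/93963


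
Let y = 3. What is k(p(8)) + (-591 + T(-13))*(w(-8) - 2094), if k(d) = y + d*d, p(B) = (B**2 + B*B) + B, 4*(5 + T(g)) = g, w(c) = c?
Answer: 2556245/2 ≈ 1.2781e+6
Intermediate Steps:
T(g) = -5 + g/4
p(B) = B + 2*B**2 (p(B) = (B**2 + B**2) + B = 2*B**2 + B = B + 2*B**2)
k(d) = 3 + d**2 (k(d) = 3 + d*d = 3 + d**2)
k(p(8)) + (-591 + T(-13))*(w(-8) - 2094) = (3 + (8*(1 + 2*8))**2) + (-591 + (-5 + (1/4)*(-13)))*(-8 - 2094) = (3 + (8*(1 + 16))**2) + (-591 + (-5 - 13/4))*(-2102) = (3 + (8*17)**2) + (-591 - 33/4)*(-2102) = (3 + 136**2) - 2397/4*(-2102) = (3 + 18496) + 2519247/2 = 18499 + 2519247/2 = 2556245/2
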